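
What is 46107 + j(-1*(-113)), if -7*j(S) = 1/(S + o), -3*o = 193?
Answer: 47121351/1022 ≈ 46107.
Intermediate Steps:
o = -193/3 (o = -1/3*193 = -193/3 ≈ -64.333)
j(S) = -1/(7*(-193/3 + S)) (j(S) = -1/(7*(S - 193/3)) = -1/(7*(-193/3 + S)))
46107 + j(-1*(-113)) = 46107 - 3/(-1351 + 21*(-1*(-113))) = 46107 - 3/(-1351 + 21*113) = 46107 - 3/(-1351 + 2373) = 46107 - 3/1022 = 47121351/1022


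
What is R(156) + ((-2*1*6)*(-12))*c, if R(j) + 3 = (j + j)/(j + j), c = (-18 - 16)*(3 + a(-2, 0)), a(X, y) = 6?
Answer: -44066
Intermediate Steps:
c = -306 (c = (-18 - 16)*(3 + 6) = -34*9 = -306)
R(j) = -2 (R(j) = -3 + (j + j)/(j + j) = -3 + (2*j)/((2*j)) = -3 + (2*j)*(1/(2*j)) = -3 + 1 = -2)
R(156) + ((-2*1*6)*(-12))*c = -2 + ((-2*1*6)*(-12))*(-306) = -2 + (-2*6*(-12))*(-306) = -2 - 12*(-12)*(-306) = -2 + 144*(-306) = -2 - 44064 = -44066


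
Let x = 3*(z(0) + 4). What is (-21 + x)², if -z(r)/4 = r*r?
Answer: 81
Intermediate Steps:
z(r) = -4*r² (z(r) = -4*r*r = -4*r²)
x = 12 (x = 3*(-4*0² + 4) = 3*(-4*0 + 4) = 3*(0 + 4) = 3*4 = 12)
(-21 + x)² = (-21 + 12)² = (-9)² = 81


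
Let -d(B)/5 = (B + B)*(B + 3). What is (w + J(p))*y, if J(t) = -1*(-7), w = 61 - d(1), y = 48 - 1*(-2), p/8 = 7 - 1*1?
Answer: 5400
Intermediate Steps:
d(B) = -10*B*(3 + B) (d(B) = -5*(B + B)*(B + 3) = -5*2*B*(3 + B) = -10*B*(3 + B))
p = 48 (p = 8*(7 - 1*1) = 8*(7 - 1) = 8*6 = 48)
y = 50 (y = 48 + 2 = 50)
w = 101 (w = 61 - (-10)*(3 + 1) = 61 - (-10)*4 = 61 - 1*(-40) = 61 + 40 = 101)
J(t) = 7
(w + J(p))*y = (101 + 7)*50 = 108*50 = 5400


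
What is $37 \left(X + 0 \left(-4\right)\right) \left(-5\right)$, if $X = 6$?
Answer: $-1110$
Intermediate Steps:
$37 \left(X + 0 \left(-4\right)\right) \left(-5\right) = 37 \left(6 + 0 \left(-4\right)\right) \left(-5\right) = 37 \left(6 + 0\right) \left(-5\right) = 37 \cdot 6 \left(-5\right) = 222 \left(-5\right) = -1110$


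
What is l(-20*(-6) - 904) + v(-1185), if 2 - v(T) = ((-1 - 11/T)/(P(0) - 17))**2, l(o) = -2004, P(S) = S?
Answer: -812455070326/405821025 ≈ -2002.0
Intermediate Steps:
v(T) = 2 - (1/17 + 11/(17*T))**2 (v(T) = 2 - ((-1 - 11/T)/(0 - 17))**2 = 2 - ((-1 - 11/T)/(-17))**2 = 2 - ((-1 - 11/T)*(-1/17))**2 = 2 - (1/17 + 11/(17*T))**2)
l(-20*(-6) - 904) + v(-1185) = -2004 + (2 - 1/289*(11 - 1185)**2/(-1185)**2) = -2004 + (2 - 1/289*1/1404225*(-1174)**2) = -2004 + (2 - 1/289*1/1404225*1378276) = -2004 + (2 - 1378276/405821025) = -2004 + 810263774/405821025 = -812455070326/405821025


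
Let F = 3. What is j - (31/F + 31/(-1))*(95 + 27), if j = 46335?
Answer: 146569/3 ≈ 48856.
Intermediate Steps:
j - (31/F + 31/(-1))*(95 + 27) = 46335 - (31/3 + 31/(-1))*(95 + 27) = 46335 - (31*(1/3) + 31*(-1))*122 = 46335 - (31/3 - 31)*122 = 46335 - (-62)*122/3 = 46335 - 1*(-7564/3) = 46335 + 7564/3 = 146569/3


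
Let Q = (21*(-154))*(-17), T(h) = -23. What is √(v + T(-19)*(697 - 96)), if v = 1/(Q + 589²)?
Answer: 2*I*√558182437428631/401899 ≈ 117.57*I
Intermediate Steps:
Q = 54978 (Q = -3234*(-17) = 54978)
v = 1/401899 (v = 1/(54978 + 589²) = 1/(54978 + 346921) = 1/401899 ≈ 2.4882e-6)
√(v + T(-19)*(697 - 96)) = √(1/401899 - 23*(697 - 96)) = √(1/401899 - 23*601) = √(1/401899 - 13823) = √(-5555449876/401899) = 2*I*√558182437428631/401899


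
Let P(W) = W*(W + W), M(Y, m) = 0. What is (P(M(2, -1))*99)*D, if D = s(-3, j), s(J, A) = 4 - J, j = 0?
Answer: 0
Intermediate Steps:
D = 7 (D = 4 - 1*(-3) = 4 + 3 = 7)
P(W) = 2*W**2 (P(W) = W*(2*W) = 2*W**2)
(P(M(2, -1))*99)*D = ((2*0**2)*99)*7 = ((2*0)*99)*7 = (0*99)*7 = 0*7 = 0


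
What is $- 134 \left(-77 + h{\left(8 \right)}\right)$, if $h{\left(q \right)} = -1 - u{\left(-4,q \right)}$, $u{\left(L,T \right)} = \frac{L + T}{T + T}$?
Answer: $\frac{20971}{2} \approx 10486.0$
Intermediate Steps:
$u{\left(L,T \right)} = \frac{L + T}{2 T}$
$h{\left(q \right)} = -1 - \frac{-4 + q}{2 q}$
$- 134 \left(-77 + h{\left(8 \right)}\right) = - 134 \left(-77 - \left(\frac{3}{2} - \frac{2}{8}\right)\right) = - 134 \left(-77 + \left(- \frac{3}{2} + 2 \cdot \frac{1}{8}\right)\right) = - 134 \left(-77 + \left(- \frac{3}{2} + \frac{1}{4}\right)\right) = - 134 \left(-77 - \frac{5}{4}\right) = \left(-134\right) \left(- \frac{313}{4}\right) = \frac{20971}{2}$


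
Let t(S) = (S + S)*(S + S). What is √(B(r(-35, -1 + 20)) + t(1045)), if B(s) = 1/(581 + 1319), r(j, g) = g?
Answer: √157688410019/190 ≈ 2090.0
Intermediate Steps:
t(S) = 4*S² (t(S) = (2*S)*(2*S) = 4*S²)
B(s) = 1/1900
√(B(r(-35, -1 + 20)) + t(1045)) = √(1/1900 + 4*1045²) = √(1/1900 + 4*1092025) = √(1/1900 + 4368100) = √(8299390001/1900) = √157688410019/190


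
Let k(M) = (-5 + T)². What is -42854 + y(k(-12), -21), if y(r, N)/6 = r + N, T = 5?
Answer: -42980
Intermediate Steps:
k(M) = 0 (k(M) = (-5 + 5)² = 0² = 0)
y(r, N) = 6*N + 6*r (y(r, N) = 6*(r + N) = 6*(N + r) = 6*N + 6*r)
-42854 + y(k(-12), -21) = -42854 + (6*(-21) + 6*0) = -42854 + (-126 + 0) = -42854 - 126 = -42980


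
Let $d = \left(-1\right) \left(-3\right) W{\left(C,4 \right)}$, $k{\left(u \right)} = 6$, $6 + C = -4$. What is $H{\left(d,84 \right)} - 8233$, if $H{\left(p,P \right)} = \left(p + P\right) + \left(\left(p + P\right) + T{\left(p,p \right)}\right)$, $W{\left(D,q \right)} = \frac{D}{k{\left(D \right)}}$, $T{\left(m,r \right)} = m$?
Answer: $-8080$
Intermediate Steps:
$C = -10$ ($C = -6 - 4 = -10$)
$W{\left(D,q \right)} = \frac{D}{6}$
$d = -5$ ($d = \left(-1\right) \left(-3\right) \frac{1}{6} \left(-10\right) = 3 \left(- \frac{5}{3}\right) = -5$)
$H{\left(p,P \right)} = 2 P + 3 p$ ($H{\left(p,P \right)} = \left(p + P\right) + \left(\left(p + P\right) + p\right) = \left(P + p\right) + \left(\left(P + p\right) + p\right) = \left(P + p\right) + \left(P + 2 p\right) = 2 P + 3 p$)
$H{\left(d,84 \right)} - 8233 = \left(2 \cdot 84 + 3 \left(-5\right)\right) - 8233 = \left(168 - 15\right) - 8233 = 153 - 8233 = -8080$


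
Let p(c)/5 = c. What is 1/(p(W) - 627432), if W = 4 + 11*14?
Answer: -1/626642 ≈ -1.5958e-6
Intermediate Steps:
W = 158 (W = 4 + 154 = 158)
p(c) = 5*c
1/(p(W) - 627432) = 1/(5*158 - 627432) = 1/(790 - 627432) = 1/(-626642) = -1/626642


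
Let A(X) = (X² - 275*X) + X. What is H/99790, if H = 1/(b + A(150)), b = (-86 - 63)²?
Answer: 1/359343790 ≈ 2.7829e-9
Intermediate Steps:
A(X) = X² - 274*X
b = 22201 (b = (-149)² = 22201)
H = 1/3601 (H = 1/(22201 + 150*(-274 + 150)) = 1/(22201 + 150*(-124)) = 1/(22201 - 18600) = 1/3601 ≈ 0.00027770)
H/99790 = (1/3601)/99790 = (1/3601)*(1/99790) = 1/359343790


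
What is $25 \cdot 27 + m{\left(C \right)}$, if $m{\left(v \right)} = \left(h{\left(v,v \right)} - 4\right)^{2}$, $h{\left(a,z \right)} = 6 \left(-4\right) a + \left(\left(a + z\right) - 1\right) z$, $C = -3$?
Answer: $8596$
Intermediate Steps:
$h{\left(a,z \right)} = - 24 a + z \left(-1 + a + z\right)$ ($h{\left(a,z \right)} = - 24 a + \left(-1 + a + z\right) z = - 24 a + z \left(-1 + a + z\right)$)
$m{\left(v \right)} = \left(-4 - 25 v + 2 v^{2}\right)^{2}$ ($m{\left(v \right)} = \left(\left(v^{2} - v - 24 v + v v\right) - 4\right)^{2} = \left(\left(v^{2} - v - 24 v + v^{2}\right) - 4\right)^{2} = \left(\left(- 25 v + 2 v^{2}\right) - 4\right)^{2} = \left(-4 - 25 v + 2 v^{2}\right)^{2}$)
$25 \cdot 27 + m{\left(C \right)} = 25 \cdot 27 + \left(-4 - -75 + 2 \left(-3\right)^{2}\right)^{2} = 675 + \left(-4 + 75 + 2 \cdot 9\right)^{2} = 675 + \left(-4 + 75 + 18\right)^{2} = 675 + 89^{2} = 675 + 7921 = 8596$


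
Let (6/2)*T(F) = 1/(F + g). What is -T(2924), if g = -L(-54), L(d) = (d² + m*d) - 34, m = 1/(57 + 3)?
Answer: -10/1287 ≈ -0.0077700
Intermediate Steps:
m = 1/60 ≈ 0.016667
L(d) = -34 + d² + d/60 (L(d) = (d² + d/60) - 34 = -34 + d² + d/60)
g = -28811/10 (g = -(-34 + (-54)² + (1/60)*(-54)) = -(-34 + 2916 - 9/10) = -1*28811/10 = -28811/10 ≈ -2881.1)
T(F) = 1/(3*(-28811/10 + F)) (T(F) = 1/(3*(F - 28811/10)) = 1/(3*(-28811/10 + F)))
-T(2924) = -10/(3*(-28811 + 10*2924)) = -10/(3*(-28811 + 29240)) = -10/(3*429) = -1*10/1287 = -10/1287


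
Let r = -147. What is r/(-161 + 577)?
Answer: -147/416 ≈ -0.35337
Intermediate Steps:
r/(-161 + 577) = -147/(-161 + 577) = -147/416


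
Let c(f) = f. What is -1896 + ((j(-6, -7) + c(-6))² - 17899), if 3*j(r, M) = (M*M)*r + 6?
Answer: -9391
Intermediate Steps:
j(r, M) = 2 + r*M²/3 (j(r, M) = ((M*M)*r + 6)/3 = (M²*r + 6)/3 = (r*M² + 6)/3 = (6 + r*M²)/3 = 2 + r*M²/3)
-1896 + ((j(-6, -7) + c(-6))² - 17899) = -1896 + (((2 + (⅓)*(-6)*(-7)²) - 6)² - 17899) = -1896 + (((2 + (⅓)*(-6)*49) - 6)² - 17899) = -1896 + (((2 - 98) - 6)² - 17899) = -1896 + ((-96 - 6)² - 17899) = -1896 + ((-102)² - 17899) = -1896 + (10404 - 17899) = -1896 - 7495 = -9391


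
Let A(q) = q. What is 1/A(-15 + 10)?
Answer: -⅕ ≈ -0.20000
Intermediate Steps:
1/A(-15 + 10) = 1/(-15 + 10) = 1/(-5) = -⅕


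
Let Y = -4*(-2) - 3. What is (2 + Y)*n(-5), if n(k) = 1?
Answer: 7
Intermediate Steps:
Y = 5 (Y = 8 - 3 = 5)
(2 + Y)*n(-5) = (2 + 5)*1 = 7*1 = 7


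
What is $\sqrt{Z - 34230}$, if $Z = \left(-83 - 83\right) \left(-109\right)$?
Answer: $2 i \sqrt{4034} \approx 127.03 i$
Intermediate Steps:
$Z = 18094$ ($Z = \left(-166\right) \left(-109\right) = 18094$)
$\sqrt{Z - 34230} = \sqrt{18094 - 34230} = \sqrt{-16136} = 2 i \sqrt{4034}$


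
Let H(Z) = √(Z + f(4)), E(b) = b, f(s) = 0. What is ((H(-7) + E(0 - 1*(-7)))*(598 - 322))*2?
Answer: 3864 + 552*I*√7 ≈ 3864.0 + 1460.5*I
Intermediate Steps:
H(Z) = √Z (H(Z) = √(Z + 0) = √Z)
((H(-7) + E(0 - 1*(-7)))*(598 - 322))*2 = ((√(-7) + (0 - 1*(-7)))*(598 - 322))*2 = ((I*√7 + (0 + 7))*276)*2 = ((I*√7 + 7)*276)*2 = ((7 + I*√7)*276)*2 = (1932 + 276*I*√7)*2 = 3864 + 552*I*√7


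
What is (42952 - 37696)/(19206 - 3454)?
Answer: 657/1969 ≈ 0.33367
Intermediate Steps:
(42952 - 37696)/(19206 - 3454) = 5256/15752 = 5256*(1/15752) = 657/1969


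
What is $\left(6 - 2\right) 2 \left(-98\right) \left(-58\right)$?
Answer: $45472$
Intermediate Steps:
$\left(6 - 2\right) 2 \left(-98\right) \left(-58\right) = 4 \cdot 2 \left(-98\right) \left(-58\right) = 8 \left(-98\right) \left(-58\right) = \left(-784\right) \left(-58\right) = 45472$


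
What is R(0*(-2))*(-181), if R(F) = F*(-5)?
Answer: 0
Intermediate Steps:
R(F) = -5*F
R(0*(-2))*(-181) = -0*(-2)*(-181) = -5*0*(-181) = 0*(-181) = 0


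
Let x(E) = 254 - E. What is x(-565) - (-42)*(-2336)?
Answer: -97293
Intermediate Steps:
x(-565) - (-42)*(-2336) = (254 - 1*(-565)) - (-42)*(-2336) = (254 + 565) - 1*98112 = 819 - 98112 = -97293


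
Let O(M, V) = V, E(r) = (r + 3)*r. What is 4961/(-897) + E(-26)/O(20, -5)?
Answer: -561211/4485 ≈ -125.13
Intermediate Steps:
E(r) = r*(3 + r) (E(r) = (3 + r)*r = r*(3 + r))
4961/(-897) + E(-26)/O(20, -5) = 4961/(-897) - 26*(3 - 26)/(-5) = 4961*(-1/897) - 26*(-23)*(-⅕) = -4961/897 + 598*(-⅕) = -4961/897 - 598/5 = -561211/4485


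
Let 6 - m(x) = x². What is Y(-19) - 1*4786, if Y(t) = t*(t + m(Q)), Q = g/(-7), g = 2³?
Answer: -221195/49 ≈ -4514.2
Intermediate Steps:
g = 8
Q = -8/7 (Q = 8/(-7) = 8*(-⅐) = -8/7 ≈ -1.1429)
m(x) = 6 - x²
Y(t) = t*(230/49 + t) (Y(t) = t*(t + (6 - (-8/7)²)) = t*(t + (6 - 1*64/49)) = t*(t + (6 - 64/49)) = t*(t + 230/49) = t*(230/49 + t))
Y(-19) - 1*4786 = (1/49)*(-19)*(230 + 49*(-19)) - 1*4786 = (1/49)*(-19)*(230 - 931) - 4786 = (1/49)*(-19)*(-701) - 4786 = 13319/49 - 4786 = -221195/49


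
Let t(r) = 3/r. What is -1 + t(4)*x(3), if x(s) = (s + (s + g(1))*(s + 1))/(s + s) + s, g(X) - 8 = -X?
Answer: 53/8 ≈ 6.6250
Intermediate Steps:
g(X) = 8 - X
x(s) = s + (s + (1 + s)*(7 + s))/(2*s) (x(s) = (s + (s + (8 - 1*1))*(s + 1))/(s + s) + s = (s + (s + (8 - 1))*(1 + s))/((2*s)) + s = (s + (s + 7)*(1 + s))*(1/(2*s)) + s = (s + (7 + s)*(1 + s))*(1/(2*s)) + s = (s + (1 + s)*(7 + s))*(1/(2*s)) + s = (s + (1 + s)*(7 + s))/(2*s) + s = s + (s + (1 + s)*(7 + s))/(2*s))
-1 + t(4)*x(3) = -1 + (3/4)*((½)*(7 + 3*3*(3 + 3))/3) = -1 + (3*(¼))*((½)*(⅓)*(7 + 3*3*6)) = -1 + 3*((½)*(⅓)*(7 + 54))/4 = -1 + 3*((½)*(⅓)*61)/4 = -1 + (¾)*(61/6) = -1 + 61/8 = 53/8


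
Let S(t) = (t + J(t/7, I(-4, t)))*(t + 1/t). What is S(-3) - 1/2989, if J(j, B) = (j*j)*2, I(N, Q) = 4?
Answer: 3747/427 ≈ 8.7752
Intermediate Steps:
J(j, B) = 2*j² (J(j, B) = j²*2 = 2*j²)
S(t) = (t + 1/t)*(t + 2*t²/49) (S(t) = (t + 2*(t/7)²)*(t + 1/t) = (t + 2*(t²/49))*(t + 1/t) = (t + 2*t²/49)*(t + 1/t) = (t + 1/t)*(t + 2*t²/49))
S(-3) - 1/2989 = (1 + (-3)² + (2/49)*(-3) + (2/49)*(-3)³) - 1/2989 = (1 + 9 - 6/49 + (2/49)*(-27)) - 1*1/2989 = (1 + 9 - 6/49 - 54/49) - 1/2989 = 430/49 - 1/2989 = 3747/427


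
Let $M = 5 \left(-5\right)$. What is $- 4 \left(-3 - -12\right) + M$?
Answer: $-61$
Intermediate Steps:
$M = -25$
$- 4 \left(-3 - -12\right) + M = - 4 \left(-3 - -12\right) - 25 = - 4 \left(-3 + 12\right) - 25 = \left(-4\right) 9 - 25 = -36 - 25 = -61$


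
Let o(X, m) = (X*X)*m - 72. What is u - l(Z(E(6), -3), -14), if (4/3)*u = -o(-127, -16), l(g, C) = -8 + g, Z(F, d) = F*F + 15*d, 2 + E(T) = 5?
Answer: 193646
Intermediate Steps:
E(T) = 3 (E(T) = -2 + 5 = 3)
o(X, m) = -72 + m*X² (o(X, m) = X²*m - 72 = m*X² - 72 = -72 + m*X²)
Z(F, d) = F² + 15*d
u = 193602 (u = 3*(-(-72 - 16*(-127)²))/4 = 3*(-(-72 - 16*16129))/4 = 3*(-(-72 - 258064))/4 = 3*(-1*(-258136))/4 = (¾)*258136 = 193602)
u - l(Z(E(6), -3), -14) = 193602 - (-8 + (3² + 15*(-3))) = 193602 - (-8 + (9 - 45)) = 193602 - (-8 - 36) = 193602 - 1*(-44) = 193602 + 44 = 193646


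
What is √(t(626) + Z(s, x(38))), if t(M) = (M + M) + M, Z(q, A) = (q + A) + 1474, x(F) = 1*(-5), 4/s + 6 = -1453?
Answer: √7124689471/1459 ≈ 57.853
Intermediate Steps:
s = -4/1459 (s = 4/(-6 - 1453) = 4/(-1459) = 4*(-1/1459) = -4/1459 ≈ -0.0027416)
x(F) = -5
Z(q, A) = 1474 + A + q (Z(q, A) = (A + q) + 1474 = 1474 + A + q)
t(M) = 3*M (t(M) = 2*M + M = 3*M)
√(t(626) + Z(s, x(38))) = √(3*626 + (1474 - 5 - 4/1459)) = √(1878 + 2143267/1459) = √(4883269/1459) = √7124689471/1459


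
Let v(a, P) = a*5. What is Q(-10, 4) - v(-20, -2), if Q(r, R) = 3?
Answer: 103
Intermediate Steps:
v(a, P) = 5*a
Q(-10, 4) - v(-20, -2) = 3 - 5*(-20) = 3 - 1*(-100) = 3 + 100 = 103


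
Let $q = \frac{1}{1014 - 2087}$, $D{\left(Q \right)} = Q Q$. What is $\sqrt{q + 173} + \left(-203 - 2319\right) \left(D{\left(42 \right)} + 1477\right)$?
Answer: $-8173802 + \frac{2 \sqrt{49794711}}{1073} \approx -8.1738 \cdot 10^{6}$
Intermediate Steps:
$D{\left(Q \right)} = Q^{2}$
$q = - \frac{1}{1073}$ ($q = \frac{1}{-1073} = - \frac{1}{1073} \approx -0.00093197$)
$\sqrt{q + 173} + \left(-203 - 2319\right) \left(D{\left(42 \right)} + 1477\right) = \sqrt{- \frac{1}{1073} + 173} + \left(-203 - 2319\right) \left(42^{2} + 1477\right) = \sqrt{\frac{185628}{1073}} - 2522 \left(1764 + 1477\right) = \frac{2 \sqrt{49794711}}{1073} - 8173802 = -8173802 + \frac{2 \sqrt{49794711}}{1073}$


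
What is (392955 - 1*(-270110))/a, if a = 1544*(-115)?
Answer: -132613/35512 ≈ -3.7343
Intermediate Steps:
a = -177560
(392955 - 1*(-270110))/a = (392955 - 1*(-270110))/(-177560) = (392955 + 270110)*(-1/177560) = 663065*(-1/177560) = -132613/35512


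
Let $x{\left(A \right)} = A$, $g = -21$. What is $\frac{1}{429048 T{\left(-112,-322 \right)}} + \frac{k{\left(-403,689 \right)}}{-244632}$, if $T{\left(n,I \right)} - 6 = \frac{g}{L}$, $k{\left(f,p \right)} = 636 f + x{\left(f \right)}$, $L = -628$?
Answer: $\frac{17388570631787}{16570381654296} \approx 1.0494$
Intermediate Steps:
$k{\left(f,p \right)} = 637 f$ ($k{\left(f,p \right)} = 636 f + f = 637 f$)
$T{\left(n,I \right)} = \frac{3789}{628}$ ($T{\left(n,I \right)} = 6 - \frac{21}{-628} = 6 - - \frac{21}{628} = 6 + \frac{21}{628} = \frac{3789}{628}$)
$\frac{1}{429048 T{\left(-112,-322 \right)}} + \frac{k{\left(-403,689 \right)}}{-244632} = \frac{1}{429048 \cdot \frac{3789}{628}} + \frac{637 \left(-403\right)}{-244632} = \frac{1}{429048} \cdot \frac{628}{3789} - - \frac{256711}{244632} = \frac{157}{406415718} + \frac{256711}{244632} = \frac{17388570631787}{16570381654296}$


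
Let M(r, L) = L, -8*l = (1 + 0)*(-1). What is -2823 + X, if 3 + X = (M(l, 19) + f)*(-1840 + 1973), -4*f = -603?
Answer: 79003/4 ≈ 19751.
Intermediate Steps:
l = 1/8 (l = -(1 + 0)*(-1)/8 = -(-1)/8 = -1/8*(-1) = 1/8 ≈ 0.12500)
f = 603/4 (f = -1/4*(-603) = 603/4 ≈ 150.75)
X = 90295/4 (X = -3 + (19 + 603/4)*(-1840 + 1973) = -3 + (679/4)*133 = -3 + 90307/4 = 90295/4 ≈ 22574.)
-2823 + X = -2823 + 90295/4 = 79003/4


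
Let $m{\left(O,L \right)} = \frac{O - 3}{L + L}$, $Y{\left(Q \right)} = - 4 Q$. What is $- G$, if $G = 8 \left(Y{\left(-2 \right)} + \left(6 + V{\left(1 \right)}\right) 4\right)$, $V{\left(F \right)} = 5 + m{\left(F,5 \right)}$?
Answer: $- \frac{2048}{5} \approx -409.6$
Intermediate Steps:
$m{\left(O,L \right)} = \frac{-3 + O}{2 L}$
$V{\left(F \right)} = \frac{47}{10} + \frac{F}{10}$ ($V{\left(F \right)} = 5 + \frac{-3 + F}{2 \cdot 5} = 5 + \frac{1}{2} \cdot \frac{1}{5} \left(-3 + F\right) = 5 + \left(- \frac{3}{10} + \frac{F}{10}\right) = \frac{47}{10} + \frac{F}{10}$)
$G = \frac{2048}{5}$ ($G = 8 \left(\left(-4\right) \left(-2\right) + \left(6 + \left(\frac{47}{10} + \frac{1}{10} \cdot 1\right)\right) 4\right) = 8 \left(8 + \left(6 + \left(\frac{47}{10} + \frac{1}{10}\right)\right) 4\right) = 8 \left(8 + \left(6 + \frac{24}{5}\right) 4\right) = 8 \left(8 + \frac{54}{5} \cdot 4\right) = 8 \left(8 + \frac{216}{5}\right) = 8 \cdot \frac{256}{5} = \frac{2048}{5} \approx 409.6$)
$- G = \left(-1\right) \frac{2048}{5} = - \frac{2048}{5}$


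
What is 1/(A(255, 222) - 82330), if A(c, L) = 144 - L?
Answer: -1/82408 ≈ -1.2135e-5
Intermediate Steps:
1/(A(255, 222) - 82330) = 1/((144 - 1*222) - 82330) = 1/((144 - 222) - 82330) = 1/(-78 - 82330) = 1/(-82408) = -1/82408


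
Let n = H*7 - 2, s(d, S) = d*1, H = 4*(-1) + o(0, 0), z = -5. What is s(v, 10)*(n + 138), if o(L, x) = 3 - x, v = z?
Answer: -645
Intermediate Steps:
v = -5
H = -1 (H = 4*(-1) + (3 - 1*0) = -4 + (3 + 0) = -4 + 3 = -1)
s(d, S) = d
n = -9 (n = -1*7 - 2 = -7 - 2 = -9)
s(v, 10)*(n + 138) = -5*(-9 + 138) = -5*129 = -645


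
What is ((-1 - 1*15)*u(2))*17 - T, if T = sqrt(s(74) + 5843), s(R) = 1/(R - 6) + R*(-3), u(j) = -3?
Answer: 816 - sqrt(6497893)/34 ≈ 741.03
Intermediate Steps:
s(R) = 1/(-6 + R) - 3*R
T = sqrt(6497893)/34 (T = sqrt((1 - 3*74**2 + 18*74)/(-6 + 74) + 5843) = sqrt((1 - 3*5476 + 1332)/68 + 5843) = sqrt((1 - 16428 + 1332)/68 + 5843) = sqrt((1/68)*(-15095) + 5843) = sqrt(-15095/68 + 5843) = sqrt(382229/68) = sqrt(6497893)/34 ≈ 74.973)
((-1 - 1*15)*u(2))*17 - T = ((-1 - 1*15)*(-3))*17 - sqrt(6497893)/34 = ((-1 - 15)*(-3))*17 - sqrt(6497893)/34 = -16*(-3)*17 - sqrt(6497893)/34 = 48*17 - sqrt(6497893)/34 = 816 - sqrt(6497893)/34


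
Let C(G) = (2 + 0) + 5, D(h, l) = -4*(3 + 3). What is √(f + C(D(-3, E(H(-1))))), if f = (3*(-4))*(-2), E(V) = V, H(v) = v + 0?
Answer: √31 ≈ 5.5678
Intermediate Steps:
H(v) = v
D(h, l) = -24 (D(h, l) = -4*6 = -24)
C(G) = 7 (C(G) = 2 + 5 = 7)
f = 24 (f = -12*(-2) = 24)
√(f + C(D(-3, E(H(-1))))) = √(24 + 7) = √31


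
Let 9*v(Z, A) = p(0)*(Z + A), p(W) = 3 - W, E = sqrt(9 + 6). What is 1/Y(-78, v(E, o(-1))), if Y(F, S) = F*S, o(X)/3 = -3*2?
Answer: 3/1339 + sqrt(15)/8034 ≈ 0.0027226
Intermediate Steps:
o(X) = -18 (o(X) = 3*(-3*2) = 3*(-6) = -18)
E = sqrt(15) ≈ 3.8730
v(Z, A) = A/3 + Z/3 (v(Z, A) = ((3 - 1*0)*(Z + A))/9 = ((3 + 0)*(A + Z))/9 = (3*(A + Z))/9 = (3*A + 3*Z)/9 = A/3 + Z/3)
1/Y(-78, v(E, o(-1))) = 1/(-78*((1/3)*(-18) + sqrt(15)/3)) = 1/(-78*(-6 + sqrt(15)/3)) = 1/(468 - 26*sqrt(15))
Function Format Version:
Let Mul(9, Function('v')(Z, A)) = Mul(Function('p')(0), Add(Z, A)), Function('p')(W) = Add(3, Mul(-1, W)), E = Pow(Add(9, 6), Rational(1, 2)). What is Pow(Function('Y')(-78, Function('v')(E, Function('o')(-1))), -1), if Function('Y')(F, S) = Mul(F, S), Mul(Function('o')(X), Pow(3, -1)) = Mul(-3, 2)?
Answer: Add(Rational(3, 1339), Mul(Rational(1, 8034), Pow(15, Rational(1, 2)))) ≈ 0.0027226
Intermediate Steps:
Function('o')(X) = -18 (Function('o')(X) = Mul(3, Mul(-3, 2)) = Mul(3, -6) = -18)
E = Pow(15, Rational(1, 2)) ≈ 3.8730
Function('v')(Z, A) = Add(Mul(Rational(1, 3), A), Mul(Rational(1, 3), Z)) (Function('v')(Z, A) = Mul(Rational(1, 9), Mul(Add(3, Mul(-1, 0)), Add(Z, A))) = Mul(Rational(1, 9), Mul(Add(3, 0), Add(A, Z))) = Mul(Rational(1, 9), Mul(3, Add(A, Z))) = Mul(Rational(1, 9), Add(Mul(3, A), Mul(3, Z))) = Add(Mul(Rational(1, 3), A), Mul(Rational(1, 3), Z)))
Pow(Function('Y')(-78, Function('v')(E, Function('o')(-1))), -1) = Pow(Mul(-78, Add(Mul(Rational(1, 3), -18), Mul(Rational(1, 3), Pow(15, Rational(1, 2))))), -1) = Pow(Mul(-78, Add(-6, Mul(Rational(1, 3), Pow(15, Rational(1, 2))))), -1) = Pow(Add(468, Mul(-26, Pow(15, Rational(1, 2)))), -1)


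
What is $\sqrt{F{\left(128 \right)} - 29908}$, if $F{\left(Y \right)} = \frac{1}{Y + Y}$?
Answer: $\frac{i \sqrt{7656447}}{16} \approx 172.94 i$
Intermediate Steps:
$F{\left(Y \right)} = \frac{1}{2 Y}$
$\sqrt{F{\left(128 \right)} - 29908} = \sqrt{\frac{1}{2 \cdot 128} - 29908} = \sqrt{\frac{1}{2} \cdot \frac{1}{128} - 29908} = \sqrt{\frac{1}{256} - 29908} = \sqrt{- \frac{7656447}{256}} = \frac{i \sqrt{7656447}}{16}$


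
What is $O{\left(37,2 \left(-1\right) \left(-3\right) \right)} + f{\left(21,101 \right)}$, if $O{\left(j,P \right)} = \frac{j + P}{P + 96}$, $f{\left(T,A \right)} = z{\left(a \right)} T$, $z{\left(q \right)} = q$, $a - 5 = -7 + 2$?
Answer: $\frac{43}{102} \approx 0.42157$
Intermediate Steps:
$a = 0$ ($a = 5 + \left(-7 + 2\right) = 5 - 5 = 0$)
$f{\left(T,A \right)} = 0$ ($f{\left(T,A \right)} = 0 T = 0$)
$O{\left(j,P \right)} = \frac{P + j}{96 + P}$
$O{\left(37,2 \left(-1\right) \left(-3\right) \right)} + f{\left(21,101 \right)} = \frac{2 \left(-1\right) \left(-3\right) + 37}{96 + 2 \left(-1\right) \left(-3\right)} + 0 = \frac{\left(-2\right) \left(-3\right) + 37}{96 - -6} + 0 = \frac{6 + 37}{96 + 6} + 0 = \frac{1}{102} \cdot 43 + 0 = \frac{43}{102} + 0 = \frac{43}{102}$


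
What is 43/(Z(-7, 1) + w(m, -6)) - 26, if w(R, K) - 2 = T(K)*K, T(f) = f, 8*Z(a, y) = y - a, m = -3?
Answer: -971/39 ≈ -24.897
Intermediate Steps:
Z(a, y) = -a/8 + y/8 (Z(a, y) = (y - a)/8 = -a/8 + y/8)
w(R, K) = 2 + K² (w(R, K) = 2 + K*K = 2 + K²)
43/(Z(-7, 1) + w(m, -6)) - 26 = 43/((-⅛*(-7) + (⅛)*1) + (2 + (-6)²)) - 26 = 43/((7/8 + ⅛) + (2 + 36)) - 26 = 43/(1 + 38) - 26 = 43/39 - 26 = -971/39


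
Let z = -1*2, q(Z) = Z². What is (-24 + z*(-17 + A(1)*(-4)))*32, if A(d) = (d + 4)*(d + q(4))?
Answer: 22080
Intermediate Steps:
z = -2
A(d) = (4 + d)*(16 + d) (A(d) = (d + 4)*(d + 4²) = (4 + d)*(d + 16) = (4 + d)*(16 + d))
(-24 + z*(-17 + A(1)*(-4)))*32 = (-24 - 2*(-17 + (64 + 1² + 20*1)*(-4)))*32 = (-24 - 2*(-17 + (64 + 1 + 20)*(-4)))*32 = (-24 - 2*(-17 + 85*(-4)))*32 = (-24 - 2*(-17 - 340))*32 = (-24 - 2*(-357))*32 = (-24 + 714)*32 = 690*32 = 22080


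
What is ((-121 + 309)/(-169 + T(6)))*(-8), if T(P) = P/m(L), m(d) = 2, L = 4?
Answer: 752/83 ≈ 9.0602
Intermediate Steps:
T(P) = P/2
((-121 + 309)/(-169 + T(6)))*(-8) = ((-121 + 309)/(-169 + (1/2)*6))*(-8) = (188/(-169 + 3))*(-8) = (188/(-166))*(-8) = (188*(-1/166))*(-8) = -94/83*(-8) = 752/83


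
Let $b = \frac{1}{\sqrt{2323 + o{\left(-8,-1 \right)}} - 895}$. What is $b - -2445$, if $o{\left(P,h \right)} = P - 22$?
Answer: $\frac{1952898845}{798732} - \frac{\sqrt{2293}}{798732} \approx 2445.0$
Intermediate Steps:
$o{\left(P,h \right)} = -22 + P$
$b = \frac{1}{-895 + \sqrt{2293}}$ ($b = \frac{1}{\sqrt{2323 - 30} - 895} = \frac{1}{\sqrt{2293} - 895} = \frac{1}{-895 + \sqrt{2293}} \approx -0.0011805$)
$b - -2445 = \left(- \frac{895}{798732} - \frac{\sqrt{2293}}{798732}\right) - -2445 = \left(- \frac{895}{798732} - \frac{\sqrt{2293}}{798732}\right) + 2445 = \frac{1952898845}{798732} - \frac{\sqrt{2293}}{798732}$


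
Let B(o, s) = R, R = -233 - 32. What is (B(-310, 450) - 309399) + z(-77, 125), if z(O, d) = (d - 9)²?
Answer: -296208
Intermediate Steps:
R = -265
B(o, s) = -265
z(O, d) = (-9 + d)²
(B(-310, 450) - 309399) + z(-77, 125) = (-265 - 309399) + (-9 + 125)² = -309664 + 116² = -309664 + 13456 = -296208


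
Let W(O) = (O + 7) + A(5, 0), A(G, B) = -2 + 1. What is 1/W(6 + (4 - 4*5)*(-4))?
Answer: 1/76 ≈ 0.013158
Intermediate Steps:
A(G, B) = -1
W(O) = 6 + O (W(O) = (O + 7) - 1 = (7 + O) - 1 = 6 + O)
1/W(6 + (4 - 4*5)*(-4)) = 1/(6 + (6 + (4 - 4*5)*(-4))) = 1/(6 + (6 + (4 - 20)*(-4))) = 1/(6 + (6 - 16*(-4))) = 1/(6 + (6 + 64)) = 1/(6 + 70) = 1/76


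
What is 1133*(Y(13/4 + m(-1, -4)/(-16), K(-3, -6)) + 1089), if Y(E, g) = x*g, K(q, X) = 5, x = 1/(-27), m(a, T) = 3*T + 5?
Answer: 33307934/27 ≈ 1.2336e+6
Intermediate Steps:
m(a, T) = 5 + 3*T
x = -1/27 ≈ -0.037037
Y(E, g) = -g/27
1133*(Y(13/4 + m(-1, -4)/(-16), K(-3, -6)) + 1089) = 1133*(-1/27*5 + 1089) = 1133*(-5/27 + 1089) = 1133*(29398/27) = 33307934/27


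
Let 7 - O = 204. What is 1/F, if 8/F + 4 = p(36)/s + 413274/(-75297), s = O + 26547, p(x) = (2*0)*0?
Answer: -119077/100396 ≈ -1.1861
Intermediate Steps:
O = -197 (O = 7 - 1*204 = 7 - 204 = -197)
p(x) = 0 (p(x) = 0*0 = 0)
s = 26350 (s = -197 + 26547 = 26350)
F = -100396/119077 (F = 8/(-4 + (0/26350 + 413274/(-75297))) = 8/(-4 + (0*(1/26350) + 413274*(-1/75297))) = 8/(-4 + (0 - 137758/25099)) = 8/(-4 - 137758/25099) = 8/(-238154/25099) = 8*(-25099/238154) = -100396/119077 ≈ -0.84312)
1/F = 1/(-100396/119077) = -119077/100396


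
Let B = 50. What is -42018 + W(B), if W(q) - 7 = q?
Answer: -41961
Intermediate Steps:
W(q) = 7 + q
-42018 + W(B) = -42018 + (7 + 50) = -42018 + 57 = -41961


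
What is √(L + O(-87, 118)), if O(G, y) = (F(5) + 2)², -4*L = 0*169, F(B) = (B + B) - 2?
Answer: 10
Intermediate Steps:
F(B) = -2 + 2*B (F(B) = 2*B - 2 = -2 + 2*B)
L = 0 (L = -0*169 = -¼*0 = 0)
O(G, y) = 100 (O(G, y) = ((-2 + 2*5) + 2)² = ((-2 + 10) + 2)² = (8 + 2)² = 10² = 100)
√(L + O(-87, 118)) = √(0 + 100) = √100 = 10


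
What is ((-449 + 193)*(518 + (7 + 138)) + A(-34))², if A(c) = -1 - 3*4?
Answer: 28812007081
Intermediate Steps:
A(c) = -13 (A(c) = -1 - 12 = -13)
((-449 + 193)*(518 + (7 + 138)) + A(-34))² = ((-449 + 193)*(518 + (7 + 138)) - 13)² = (-256*(518 + 145) - 13)² = (-256*663 - 13)² = (-169728 - 13)² = (-169741)² = 28812007081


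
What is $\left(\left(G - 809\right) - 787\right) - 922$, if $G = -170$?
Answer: $-2688$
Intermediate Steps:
$\left(\left(G - 809\right) - 787\right) - 922 = \left(\left(-170 - 809\right) - 787\right) - 922 = \left(-979 - 787\right) - 922 = -1766 - 922 = -2688$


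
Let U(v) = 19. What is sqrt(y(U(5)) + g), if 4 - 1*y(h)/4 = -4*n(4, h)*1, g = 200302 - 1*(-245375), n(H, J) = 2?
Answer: 15*sqrt(1981) ≈ 667.63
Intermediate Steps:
g = 445677 (g = 200302 + 245375 = 445677)
y(h) = 48 (y(h) = 16 - 4*(-4*2) = 16 - (-32) = 16 - 4*(-8) = 16 + 32 = 48)
sqrt(y(U(5)) + g) = sqrt(48 + 445677) = sqrt(445725) = 15*sqrt(1981)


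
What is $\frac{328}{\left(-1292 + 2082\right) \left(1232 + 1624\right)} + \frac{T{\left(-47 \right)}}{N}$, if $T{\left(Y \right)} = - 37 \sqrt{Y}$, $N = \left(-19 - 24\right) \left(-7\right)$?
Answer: $\frac{41}{282030} - \frac{37 i \sqrt{47}}{301} \approx 0.00014537 - 0.84272 i$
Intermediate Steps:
$N = 301$ ($N = \left(-43\right) \left(-7\right) = 301$)
$\frac{328}{\left(-1292 + 2082\right) \left(1232 + 1624\right)} + \frac{T{\left(-47 \right)}}{N} = \frac{328}{\left(-1292 + 2082\right) \left(1232 + 1624\right)} + \frac{\left(-37\right) \sqrt{-47}}{301} = \frac{328}{790 \cdot 2856} + - 37 i \sqrt{47} \cdot \frac{1}{301} = \frac{328}{2256240} + - 37 i \sqrt{47} \cdot \frac{1}{301} = 328 \cdot \frac{1}{2256240} - \frac{37 i \sqrt{47}}{301} = \frac{41}{282030} - \frac{37 i \sqrt{47}}{301}$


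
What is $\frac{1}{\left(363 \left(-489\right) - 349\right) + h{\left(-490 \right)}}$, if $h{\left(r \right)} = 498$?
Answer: $- \frac{1}{177358} \approx -5.6383 \cdot 10^{-6}$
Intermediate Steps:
$\frac{1}{\left(363 \left(-489\right) - 349\right) + h{\left(-490 \right)}} = \frac{1}{\left(363 \left(-489\right) - 349\right) + 498} = \frac{1}{\left(-177507 - 349\right) + 498} = \frac{1}{-177856 + 498} = \frac{1}{-177358} = - \frac{1}{177358}$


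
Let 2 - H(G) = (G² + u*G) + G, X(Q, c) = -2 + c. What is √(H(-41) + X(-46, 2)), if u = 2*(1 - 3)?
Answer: I*√1802 ≈ 42.45*I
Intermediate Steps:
u = -4 (u = 2*(-2) = -4)
H(G) = 2 - G² + 3*G (H(G) = 2 - ((G² - 4*G) + G) = 2 - (G² - 3*G) = 2 + (-G² + 3*G) = 2 - G² + 3*G)
√(H(-41) + X(-46, 2)) = √((2 - 1*(-41)² + 3*(-41)) + (-2 + 2)) = √((2 - 1*1681 - 123) + 0) = √((2 - 1681 - 123) + 0) = √(-1802 + 0) = √(-1802) = I*√1802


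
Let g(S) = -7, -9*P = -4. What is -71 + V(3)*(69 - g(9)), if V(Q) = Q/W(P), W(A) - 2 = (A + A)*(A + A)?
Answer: 1211/113 ≈ 10.717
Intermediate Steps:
P = 4/9 (P = -1/9*(-4) = 4/9 ≈ 0.44444)
W(A) = 2 + 4*A**2 (W(A) = 2 + (A + A)*(A + A) = 2 + (2*A)*(2*A) = 2 + 4*A**2)
V(Q) = 81*Q/226 (V(Q) = Q/(2 + 4*(4/9)**2) = Q/(2 + 4*(16/81)) = Q/(2 + 64/81) = Q/(226/81) = Q*(81/226) = 81*Q/226)
-71 + V(3)*(69 - g(9)) = -71 + ((81/226)*3)*(69 - 1*(-7)) = -71 + 243*(69 + 7)/226 = -71 + (243/226)*76 = -71 + 9234/113 = 1211/113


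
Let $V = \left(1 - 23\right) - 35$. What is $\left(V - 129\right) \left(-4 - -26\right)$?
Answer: $-4092$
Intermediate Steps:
$V = -57$ ($V = -22 - 35 = -57$)
$\left(V - 129\right) \left(-4 - -26\right) = \left(-57 - 129\right) \left(-4 - -26\right) = - 186 \left(-4 + 26\right) = \left(-186\right) 22 = -4092$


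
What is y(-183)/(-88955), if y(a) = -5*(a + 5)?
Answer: -178/17791 ≈ -0.010005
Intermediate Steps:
y(a) = -25 - 5*a (y(a) = -5*(5 + a) = -25 - 5*a)
y(-183)/(-88955) = (-25 - 5*(-183))/(-88955) = (-25 + 915)*(-1/88955) = 890*(-1/88955) = -178/17791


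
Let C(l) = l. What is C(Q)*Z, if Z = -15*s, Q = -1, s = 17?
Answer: 255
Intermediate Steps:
Z = -255 (Z = -15*17 = -255)
C(Q)*Z = -1*(-255) = 255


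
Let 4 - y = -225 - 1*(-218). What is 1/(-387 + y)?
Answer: -1/376 ≈ -0.0026596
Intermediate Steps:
y = 11 (y = 4 - (-225 - 1*(-218)) = 4 - (-225 + 218) = 4 - 1*(-7) = 4 + 7 = 11)
1/(-387 + y) = 1/(-387 + 11) = 1/(-376) = -1/376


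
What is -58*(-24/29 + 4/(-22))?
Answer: 644/11 ≈ 58.545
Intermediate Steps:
-58*(-24/29 + 4/(-22)) = -58*(-24*1/29 + 4*(-1/22)) = -58*(-24/29 - 2/11) = -58*(-322/319) = 644/11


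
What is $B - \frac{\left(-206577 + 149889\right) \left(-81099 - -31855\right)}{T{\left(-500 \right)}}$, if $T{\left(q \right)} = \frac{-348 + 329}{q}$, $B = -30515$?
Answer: $- \frac{1395772515785}{19} \approx -7.3462 \cdot 10^{10}$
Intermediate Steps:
$T{\left(q \right)} = - \frac{19}{q}$
$B - \frac{\left(-206577 + 149889\right) \left(-81099 - -31855\right)}{T{\left(-500 \right)}} = -30515 - \frac{\left(-206577 + 149889\right) \left(-81099 - -31855\right)}{\left(-19\right) \frac{1}{-500}} = -30515 - \frac{\left(-56688\right) \left(-81099 + \left(32035 - 180\right)\right)}{\left(-19\right) \left(- \frac{1}{500}\right)} = -30515 - \frac{\left(-56688\right) \left(-81099 + 31855\right)}{\frac{19}{500}} = -30515 - \left(-56688\right) \left(-49244\right) \frac{500}{19} = -30515 - 2791543872 \cdot \frac{500}{19} = -30515 - \frac{1395771936000}{19} = - \frac{1395772515785}{19}$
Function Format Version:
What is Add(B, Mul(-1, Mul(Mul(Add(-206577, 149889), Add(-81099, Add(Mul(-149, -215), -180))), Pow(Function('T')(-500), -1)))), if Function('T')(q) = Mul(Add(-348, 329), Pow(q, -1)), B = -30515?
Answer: Rational(-1395772515785, 19) ≈ -7.3462e+10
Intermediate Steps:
Function('T')(q) = Mul(-19, Pow(q, -1))
Add(B, Mul(-1, Mul(Mul(Add(-206577, 149889), Add(-81099, Add(Mul(-149, -215), -180))), Pow(Function('T')(-500), -1)))) = Add(-30515, Mul(-1, Mul(Mul(Add(-206577, 149889), Add(-81099, Add(Mul(-149, -215), -180))), Pow(Mul(-19, Pow(-500, -1)), -1)))) = Add(-30515, Mul(-1, Mul(Mul(-56688, Add(-81099, Add(32035, -180))), Pow(Mul(-19, Rational(-1, 500)), -1)))) = Add(-30515, Mul(-1, Mul(Mul(-56688, Add(-81099, 31855)), Pow(Rational(19, 500), -1)))) = Add(-30515, Mul(-1, Mul(Mul(-56688, -49244), Rational(500, 19)))) = Add(-30515, Mul(-1, Mul(2791543872, Rational(500, 19)))) = Add(-30515, Mul(-1, Rational(1395771936000, 19))) = Add(-30515, Rational(-1395771936000, 19)) = Rational(-1395772515785, 19)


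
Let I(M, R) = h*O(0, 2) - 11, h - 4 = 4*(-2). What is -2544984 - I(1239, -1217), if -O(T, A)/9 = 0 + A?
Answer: -2545045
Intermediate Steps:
O(T, A) = -9*A (O(T, A) = -9*(0 + A) = -9*A)
h = -4 (h = 4 + 4*(-2) = 4 - 8 = -4)
I(M, R) = 61 (I(M, R) = -(-36)*2 - 11 = -4*(-18) - 11 = 72 - 11 = 61)
-2544984 - I(1239, -1217) = -2544984 - 1*61 = -2544984 - 61 = -2545045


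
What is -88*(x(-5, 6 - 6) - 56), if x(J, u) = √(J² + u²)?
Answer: 4488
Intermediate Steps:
-88*(x(-5, 6 - 6) - 56) = -88*(√((-5)² + (6 - 6)²) - 56) = -88*(√(25 + 0²) - 56) = -88*(√(25 + 0) - 56) = -88*(√25 - 56) = -88*(5 - 56) = -88*(-51) = 4488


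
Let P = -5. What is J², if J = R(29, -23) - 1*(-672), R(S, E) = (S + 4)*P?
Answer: 257049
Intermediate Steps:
R(S, E) = -20 - 5*S (R(S, E) = (S + 4)*(-5) = (4 + S)*(-5) = -20 - 5*S)
J = 507 (J = (-20 - 5*29) - 1*(-672) = (-20 - 145) + 672 = -165 + 672 = 507)
J² = 507² = 257049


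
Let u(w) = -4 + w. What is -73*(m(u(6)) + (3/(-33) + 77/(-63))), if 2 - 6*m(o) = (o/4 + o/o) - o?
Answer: 25915/396 ≈ 65.442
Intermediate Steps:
m(o) = ⅙ + o/8 (m(o) = ⅓ - ((o/4 + o/o) - o)/6 = ⅓ - ((o*(¼) + 1) - o)/6 = ⅓ - ((o/4 + 1) - o)/6 = ⅓ - ((1 + o/4) - o)/6 = ⅓ - (1 - 3*o/4)/6 = ⅓ + (-⅙ + o/8) = ⅙ + o/8)
-73*(m(u(6)) + (3/(-33) + 77/(-63))) = -73*((⅙ + (-4 + 6)/8) + (3/(-33) + 77/(-63))) = -73*((⅙ + (⅛)*2) + (3*(-1/33) + 77*(-1/63))) = -73*((⅙ + ¼) + (-1/11 - 11/9)) = -73*(5/12 - 130/99) = -73*(-355/396) = 25915/396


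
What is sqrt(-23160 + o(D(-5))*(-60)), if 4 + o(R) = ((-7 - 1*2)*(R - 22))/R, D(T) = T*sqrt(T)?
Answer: 2*sqrt(-139875 - 2970*I*sqrt(5))/5 ≈ 3.5504 - 149.64*I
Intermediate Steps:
D(T) = T**(3/2)
o(R) = -4 + (198 - 9*R)/R (o(R) = -4 + ((-7 - 1*2)*(R - 22))/R = -4 + ((-7 - 2)*(-22 + R))/R = -4 + (-9*(-22 + R))/R = -4 + (198 - 9*R)/R)
sqrt(-23160 + o(D(-5))*(-60)) = sqrt(-23160 + (-13 + 198/((-5)**(3/2)))*(-60)) = sqrt(-23160 + (-13 + 198/((-5*I*sqrt(5))))*(-60)) = sqrt(-23160 + (-13 + 198*(I*sqrt(5)/25))*(-60)) = sqrt(-23160 + (-13 + 198*I*sqrt(5)/25)*(-60)) = sqrt(-23160 + (780 - 2376*I*sqrt(5)/5)) = sqrt(-22380 - 2376*I*sqrt(5)/5)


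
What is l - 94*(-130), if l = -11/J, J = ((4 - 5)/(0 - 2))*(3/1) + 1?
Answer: 61078/5 ≈ 12216.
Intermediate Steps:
J = 5/2 (J = (-1/(-2))*(3*1) + 1 = -1*(-½)*3 + 1 = (½)*3 + 1 = 3/2 + 1 = 5/2 ≈ 2.5000)
l = -22/5 (l = -11/5/2 = -11*⅖ = -22/5 ≈ -4.4000)
l - 94*(-130) = -22/5 - 94*(-130) = -22/5 + 12220 = 61078/5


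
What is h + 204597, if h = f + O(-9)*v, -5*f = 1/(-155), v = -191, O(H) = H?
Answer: 159894901/775 ≈ 2.0632e+5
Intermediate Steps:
f = 1/775 (f = -⅕/(-155) = -⅕*(-1/155) = 1/775 ≈ 0.0012903)
h = 1332226/775 (h = 1/775 - 9*(-191) = 1/775 + 1719 = 1332226/775 ≈ 1719.0)
h + 204597 = 1332226/775 + 204597 = 159894901/775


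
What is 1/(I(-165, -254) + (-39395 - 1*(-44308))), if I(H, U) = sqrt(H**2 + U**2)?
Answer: 4913/24045828 - sqrt(91741)/24045828 ≈ 0.00019172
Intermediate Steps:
1/(I(-165, -254) + (-39395 - 1*(-44308))) = 1/(sqrt((-165)**2 + (-254)**2) + (-39395 - 1*(-44308))) = 1/(sqrt(27225 + 64516) + (-39395 + 44308)) = 1/(sqrt(91741) + 4913) = 1/(4913 + sqrt(91741))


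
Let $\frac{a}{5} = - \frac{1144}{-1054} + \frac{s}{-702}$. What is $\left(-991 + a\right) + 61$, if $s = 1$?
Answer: $- \frac{342052135}{369954} \approx -924.58$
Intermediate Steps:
$a = \frac{2005085}{369954}$ ($a = 5 \left(- \frac{1144}{-1054} + 1 \frac{1}{-702}\right) = 5 \left(\left(-1144\right) \left(- \frac{1}{1054}\right) + 1 \left(- \frac{1}{702}\right)\right) = 5 \left(\frac{572}{527} - \frac{1}{702}\right) = 5 \cdot \frac{401017}{369954} = \frac{2005085}{369954} \approx 5.4198$)
$\left(-991 + a\right) + 61 = \left(-991 + \frac{2005085}{369954}\right) + 61 = - \frac{364619329}{369954} + 61 = - \frac{342052135}{369954}$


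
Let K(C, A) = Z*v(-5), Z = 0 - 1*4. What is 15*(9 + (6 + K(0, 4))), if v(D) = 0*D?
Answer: 225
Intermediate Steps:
v(D) = 0
Z = -4 (Z = 0 - 4 = -4)
K(C, A) = 0 (K(C, A) = -4*0 = 0)
15*(9 + (6 + K(0, 4))) = 15*(9 + (6 + 0)) = 15*(9 + 6) = 15*15 = 225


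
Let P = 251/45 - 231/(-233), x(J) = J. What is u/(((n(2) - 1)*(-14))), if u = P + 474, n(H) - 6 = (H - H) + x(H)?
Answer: -51416/10485 ≈ -4.9038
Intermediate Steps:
P = 68878/10485 (P = 251*(1/45) - 231*(-1/233) = 251/45 + 231/233 = 68878/10485 ≈ 6.5692)
n(H) = 6 + H (n(H) = 6 + ((H - H) + H) = 6 + (0 + H) = 6 + H)
u = 5038768/10485 (u = 68878/10485 + 474 = 5038768/10485 ≈ 480.57)
u/(((n(2) - 1)*(-14))) = 5038768/(10485*((((6 + 2) - 1)*(-14)))) = 5038768/(10485*(((8 - 1)*(-14)))) = 5038768/(10485*((7*(-14)))) = (5038768/10485)/(-98) = (5038768/10485)*(-1/98) = -51416/10485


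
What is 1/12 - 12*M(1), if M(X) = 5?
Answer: -719/12 ≈ -59.917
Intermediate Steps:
1/12 - 12*M(1) = 1/12 - 12*5 = 1/12 - 60 = -719/12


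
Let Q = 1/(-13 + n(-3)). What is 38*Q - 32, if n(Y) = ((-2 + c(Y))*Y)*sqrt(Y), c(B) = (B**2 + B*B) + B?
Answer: 2*(-624*sqrt(3) + 227*I)/(13*(-I + 3*sqrt(3))) ≈ -32.104 + 0.54246*I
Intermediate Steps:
c(B) = B + 2*B**2 (c(B) = (B**2 + B**2) + B = 2*B**2 + B = B + 2*B**2)
n(Y) = Y**(3/2)*(-2 + Y*(1 + 2*Y)) (n(Y) = ((-2 + Y*(1 + 2*Y))*Y)*sqrt(Y) = (Y*(-2 + Y*(1 + 2*Y)))*sqrt(Y) = Y**(3/2)*(-2 + Y*(1 + 2*Y)))
Q = 1/(-13 - 39*I*sqrt(3)) (Q = 1/(-13 + (-3)**(3/2)*(-2 - 3*(1 + 2*(-3)))) = 1/(-13 + (-3*I*sqrt(3))*(-2 - 3*(1 - 6))) = 1/(-13 + (-3*I*sqrt(3))*(-2 - 3*(-5))) = 1/(-13 + (-3*I*sqrt(3))*(-2 + 15)) = 1/(-13 - 3*I*sqrt(3)*13) = 1/(-13 - 39*I*sqrt(3)) ≈ -0.0027473 + 0.014275*I)
38*Q - 32 = 38*(I/(13*(-I + 3*sqrt(3)))) - 32 = 38*I/(13*(-I + 3*sqrt(3))) - 32 = -32 + 38*I/(13*(-I + 3*sqrt(3)))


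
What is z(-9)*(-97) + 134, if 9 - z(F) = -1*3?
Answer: -1030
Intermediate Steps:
z(F) = 12 (z(F) = 9 - (-1)*3 = 9 - 1*(-3) = 9 + 3 = 12)
z(-9)*(-97) + 134 = 12*(-97) + 134 = -1164 + 134 = -1030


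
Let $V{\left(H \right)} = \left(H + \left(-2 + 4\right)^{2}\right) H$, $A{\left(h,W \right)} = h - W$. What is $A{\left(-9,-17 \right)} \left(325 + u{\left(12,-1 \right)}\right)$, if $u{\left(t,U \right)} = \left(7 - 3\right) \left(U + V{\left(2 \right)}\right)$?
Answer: $2952$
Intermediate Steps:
$V{\left(H \right)} = H \left(4 + H\right)$ ($V{\left(H \right)} = \left(H + 2^{2}\right) H = \left(H + 4\right) H = \left(4 + H\right) H = H \left(4 + H\right)$)
$u{\left(t,U \right)} = 48 + 4 U$ ($u{\left(t,U \right)} = \left(7 - 3\right) \left(U + 2 \left(4 + 2\right)\right) = 4 \left(U + 2 \cdot 6\right) = 4 \left(U + 12\right) = 4 \left(12 + U\right) = 48 + 4 U$)
$A{\left(-9,-17 \right)} \left(325 + u{\left(12,-1 \right)}\right) = \left(-9 - -17\right) \left(325 + \left(48 + 4 \left(-1\right)\right)\right) = \left(-9 + 17\right) \left(325 + \left(48 - 4\right)\right) = 8 \left(325 + 44\right) = 8 \cdot 369 = 2952$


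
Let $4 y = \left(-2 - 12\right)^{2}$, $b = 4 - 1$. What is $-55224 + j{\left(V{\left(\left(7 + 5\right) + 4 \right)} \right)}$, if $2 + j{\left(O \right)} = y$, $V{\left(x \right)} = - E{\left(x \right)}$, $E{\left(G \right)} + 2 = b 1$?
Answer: $-55177$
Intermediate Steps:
$b = 3$
$E{\left(G \right)} = 1$ ($E{\left(G \right)} = -2 + 3 \cdot 1 = -2 + 3 = 1$)
$V{\left(x \right)} = -1$ ($V{\left(x \right)} = \left(-1\right) 1 = -1$)
$y = 49$ ($y = \frac{\left(-2 - 12\right)^{2}}{4} = \frac{\left(-14\right)^{2}}{4} = \frac{1}{4} \cdot 196 = 49$)
$j{\left(O \right)} = 47$ ($j{\left(O \right)} = -2 + 49 = 47$)
$-55224 + j{\left(V{\left(\left(7 + 5\right) + 4 \right)} \right)} = -55224 + 47 = -55177$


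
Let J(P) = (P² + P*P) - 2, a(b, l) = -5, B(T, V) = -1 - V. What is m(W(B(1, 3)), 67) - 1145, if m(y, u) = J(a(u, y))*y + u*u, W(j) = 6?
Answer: 3632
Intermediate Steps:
J(P) = -2 + 2*P² (J(P) = (P² + P²) - 2 = 2*P² - 2 = -2 + 2*P²)
m(y, u) = u² + 48*y (m(y, u) = (-2 + 2*(-5)²)*y + u*u = (-2 + 2*25)*y + u² = (-2 + 50)*y + u² = 48*y + u² = u² + 48*y)
m(W(B(1, 3)), 67) - 1145 = (67² + 48*6) - 1145 = (4489 + 288) - 1145 = 4777 - 1145 = 3632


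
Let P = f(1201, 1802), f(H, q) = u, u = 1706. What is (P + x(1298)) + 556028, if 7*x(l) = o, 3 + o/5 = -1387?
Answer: 3897188/7 ≈ 5.5674e+5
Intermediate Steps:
f(H, q) = 1706
P = 1706
o = -6950 (o = -15 + 5*(-1387) = -15 - 6935 = -6950)
x(l) = -6950/7 (x(l) = (1/7)*(-6950) = -6950/7)
(P + x(1298)) + 556028 = (1706 - 6950/7) + 556028 = 4992/7 + 556028 = 3897188/7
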